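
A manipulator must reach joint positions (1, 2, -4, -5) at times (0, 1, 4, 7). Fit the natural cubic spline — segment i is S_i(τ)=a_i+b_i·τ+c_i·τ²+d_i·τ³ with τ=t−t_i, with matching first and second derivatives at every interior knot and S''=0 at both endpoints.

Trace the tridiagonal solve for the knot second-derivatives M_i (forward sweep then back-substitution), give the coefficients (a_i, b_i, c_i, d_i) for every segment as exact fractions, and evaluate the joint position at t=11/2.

  seg 0: a=1 b=128/87 c=0 d=-41/87
  seg 1: a=2 b=5/87 c=-41/29 d=190/783
  seg 2: a=-4 b=-163/87 c=67/87 d=-67/783
S(11/2) = -1245/232

Δ: Δ0=1, Δ1=-2, Δ2=-1/3
row 1: diag=8, rhs=-18; c'=3/8, d'=-9/4
row 2: denom=12−3·3/8=87/8; d'=(10−3·-9/4)/(87/8)=134/87
back: M2=134/87
back: M1=-9/4−3/8·134/87=-82/29
M: M0=0, M1=-82/29, M2=134/87, M3=0
seg 0: a=1, c=M0/2=0, d=(M1−M0)/(6·1)=-41/87, b=Δ0−h0·(2M0+M1)/6=128/87
seg 1: a=2, c=M1/2=-41/29, d=(M2−M1)/(6·3)=190/783, b=Δ1−h1·(2M1+M2)/6=5/87
seg 2: a=-4, c=M2/2=67/87, d=(M3−M2)/(6·3)=-67/783, b=Δ2−h2·(2M2+M3)/6=-163/87
t_q=11/2 → seg 2, τ=3/2; S=-4+-163/87·τ+67/87·τ²+-67/783·τ³=-1245/232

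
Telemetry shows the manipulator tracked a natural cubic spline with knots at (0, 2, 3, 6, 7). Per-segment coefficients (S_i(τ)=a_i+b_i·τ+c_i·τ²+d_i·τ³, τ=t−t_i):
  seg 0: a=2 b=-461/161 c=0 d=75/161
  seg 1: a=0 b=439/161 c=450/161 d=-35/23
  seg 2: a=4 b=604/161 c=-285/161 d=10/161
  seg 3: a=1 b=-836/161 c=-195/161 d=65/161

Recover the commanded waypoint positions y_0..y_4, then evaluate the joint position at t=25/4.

y_0=2 y_1=0 y_2=4 y_3=1 y_4=-5
S(25/4) = -541/1472

y_0 = S_0(0) = a_0 = 2
y_1 = S_1(0) = a_1 = 0
y_2 = S_2(0) = a_2 = 4
y_3 = S_3(0) = a_3 = 1
y_4 = S_3(1) = -5
t_q=25/4 is in segment 3 (τ=1/4); S_3(τ)=-541/1472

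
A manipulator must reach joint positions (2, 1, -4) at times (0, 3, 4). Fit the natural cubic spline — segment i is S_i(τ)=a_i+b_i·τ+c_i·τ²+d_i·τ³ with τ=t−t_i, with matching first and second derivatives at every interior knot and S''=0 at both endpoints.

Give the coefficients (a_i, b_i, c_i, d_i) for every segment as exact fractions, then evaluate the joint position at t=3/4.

Δ: Δ0=-1/3, Δ1=-5
row 1: diag=8, rhs=-28; c'=1/8, d'=-7/2
back: M1=-7/2
M: M0=0, M1=-7/2, M2=0
seg 0: a=2, c=M0/2=0, d=(M1−M0)/(6·3)=-7/36, b=Δ0−h0·(2M0+M1)/6=17/12
seg 1: a=1, c=M1/2=-7/4, d=(M2−M1)/(6·1)=7/12, b=Δ1−h1·(2M1+M2)/6=-23/6
t_q=3/4 → seg 0, τ=3/4; S=2+17/12·τ+0·τ²+-7/36·τ³=763/256

  seg 0: a=2 b=17/12 c=0 d=-7/36
  seg 1: a=1 b=-23/6 c=-7/4 d=7/12
S(3/4) = 763/256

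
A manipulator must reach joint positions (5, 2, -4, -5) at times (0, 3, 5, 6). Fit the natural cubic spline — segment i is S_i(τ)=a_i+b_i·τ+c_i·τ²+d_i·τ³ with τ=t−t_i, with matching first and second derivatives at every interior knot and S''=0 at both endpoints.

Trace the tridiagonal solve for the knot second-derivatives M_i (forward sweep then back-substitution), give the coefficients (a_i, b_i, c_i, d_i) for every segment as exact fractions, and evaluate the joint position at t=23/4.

  seg 0: a=5 b=-1/7 c=0 d=-2/21
  seg 1: a=2 b=-19/7 c=-6/7 d=5/14
  seg 2: a=-4 b=-13/7 c=9/7 d=-3/7
S(23/4) = -2173/448

Δ: Δ0=-1, Δ1=-3, Δ2=-1
row 1: diag=10, rhs=-12; c'=1/5, d'=-6/5
row 2: denom=6−2·1/5=28/5; d'=(12−2·-6/5)/(28/5)=18/7
back: M2=18/7
back: M1=-6/5−1/5·18/7=-12/7
M: M0=0, M1=-12/7, M2=18/7, M3=0
seg 0: a=5, c=M0/2=0, d=(M1−M0)/(6·3)=-2/21, b=Δ0−h0·(2M0+M1)/6=-1/7
seg 1: a=2, c=M1/2=-6/7, d=(M2−M1)/(6·2)=5/14, b=Δ1−h1·(2M1+M2)/6=-19/7
seg 2: a=-4, c=M2/2=9/7, d=(M3−M2)/(6·1)=-3/7, b=Δ2−h2·(2M2+M3)/6=-13/7
t_q=23/4 → seg 2, τ=3/4; S=-4+-13/7·τ+9/7·τ²+-3/7·τ³=-2173/448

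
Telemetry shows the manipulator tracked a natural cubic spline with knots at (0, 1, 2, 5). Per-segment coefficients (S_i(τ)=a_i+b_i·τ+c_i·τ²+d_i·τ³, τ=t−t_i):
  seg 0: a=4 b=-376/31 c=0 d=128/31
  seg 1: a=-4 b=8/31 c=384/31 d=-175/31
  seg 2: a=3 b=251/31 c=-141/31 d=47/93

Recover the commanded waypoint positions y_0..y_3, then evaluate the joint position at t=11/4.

y_0=4 y_1=-4 y_2=3 y_3=0
S(11/4) = 13347/1984

y_0 = S_0(0) = a_0 = 4
y_1 = S_1(0) = a_1 = -4
y_2 = S_2(0) = a_2 = 3
y_3 = S_2(3) = 0
t_q=11/4 is in segment 2 (τ=3/4); S_2(τ)=13347/1984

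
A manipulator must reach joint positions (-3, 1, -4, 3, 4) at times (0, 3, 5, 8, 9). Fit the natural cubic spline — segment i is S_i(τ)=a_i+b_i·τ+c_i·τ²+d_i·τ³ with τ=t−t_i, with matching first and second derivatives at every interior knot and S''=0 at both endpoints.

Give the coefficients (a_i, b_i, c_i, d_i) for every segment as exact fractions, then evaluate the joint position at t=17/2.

  seg 0: a=-3 b=3953/1356 c=0 d=-715/4068
  seg 1: a=1 b=-1241/678 c=-715/452 d=1691/2712
  seg 2: a=-4 b=-229/339 c=244/113 d=-392/1017
  seg 3: a=3 b=635/339 c=-148/113 d=148/339
S(17/2) = 414/113

Δ: Δ0=4/3, Δ1=-5/2, Δ2=7/3, Δ3=1
row 1: diag=10, rhs=-23; c'=1/5, d'=-23/10
row 2: denom=10−2·1/5=48/5; d'=(29−2·-23/10)/(48/5)=7/2
row 3: denom=8−3·5/16=113/16; d'=(-8−3·7/2)/(113/16)=-296/113
back: M3=-296/113
back: M2=7/2−5/16·-296/113=488/113
back: M1=-23/10−1/5·488/113=-715/226
M: M0=0, M1=-715/226, M2=488/113, M3=-296/113, M4=0
seg 0: a=-3, c=M0/2=0, d=(M1−M0)/(6·3)=-715/4068, b=Δ0−h0·(2M0+M1)/6=3953/1356
seg 1: a=1, c=M1/2=-715/452, d=(M2−M1)/(6·2)=1691/2712, b=Δ1−h1·(2M1+M2)/6=-1241/678
seg 2: a=-4, c=M2/2=244/113, d=(M3−M2)/(6·3)=-392/1017, b=Δ2−h2·(2M2+M3)/6=-229/339
seg 3: a=3, c=M3/2=-148/113, d=(M4−M3)/(6·1)=148/339, b=Δ3−h3·(2M3+M4)/6=635/339
t_q=17/2 → seg 3, τ=1/2; S=3+635/339·τ+-148/113·τ²+148/339·τ³=414/113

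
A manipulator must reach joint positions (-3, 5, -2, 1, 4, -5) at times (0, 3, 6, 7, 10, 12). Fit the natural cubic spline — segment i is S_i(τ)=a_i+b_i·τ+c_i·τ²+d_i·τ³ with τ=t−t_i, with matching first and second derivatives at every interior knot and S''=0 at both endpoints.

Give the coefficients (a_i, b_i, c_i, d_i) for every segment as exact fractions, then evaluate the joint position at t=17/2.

  seg 0: a=-3 b=18641/4038 c=0 d=-7873/36342
  seg 1: a=5 b=-2489/2019 c=-7873/4038 d=19175/36342
  seg 2: a=-2 b=5309/4038 c=5651/2019 d=-1499/1346
  seg 3: a=1 b=7211/2019 c=-2189/4038 d=-3817/36342
  seg 4: a=4 b=-10163/4038 c=-1001/673 d=1001/4038
S(17/2) = 51505/10768

Δ: Δ0=8/3, Δ1=-7/3, Δ2=3, Δ3=1, Δ4=-9/2
row 1: diag=12, rhs=-30; c'=1/4, d'=-5/2
row 2: denom=8−3·1/4=29/4; d'=(32−3·-5/2)/(29/4)=158/29
row 3: denom=8−1·4/29=228/29; d'=(-12−1·158/29)/(228/29)=-253/114
row 4: denom=10−3·29/76=673/76; d'=(-33−3·-253/114)/(673/76)=-2002/673
back: M4=-2002/673
back: M3=-253/114−29/76·-2002/673=-2189/2019
back: M2=158/29−4/29·-2189/2019=11302/2019
back: M1=-5/2−1/4·11302/2019=-7873/2019
M: M0=0, M1=-7873/2019, M2=11302/2019, M3=-2189/2019, M4=-2002/673, M5=0
seg 0: a=-3, c=M0/2=0, d=(M1−M0)/(6·3)=-7873/36342, b=Δ0−h0·(2M0+M1)/6=18641/4038
seg 1: a=5, c=M1/2=-7873/4038, d=(M2−M1)/(6·3)=19175/36342, b=Δ1−h1·(2M1+M2)/6=-2489/2019
seg 2: a=-2, c=M2/2=5651/2019, d=(M3−M2)/(6·1)=-1499/1346, b=Δ2−h2·(2M2+M3)/6=5309/4038
seg 3: a=1, c=M3/2=-2189/4038, d=(M4−M3)/(6·3)=-3817/36342, b=Δ3−h3·(2M3+M4)/6=7211/2019
seg 4: a=4, c=M4/2=-1001/673, d=(M5−M4)/(6·2)=1001/4038, b=Δ4−h4·(2M4+M5)/6=-10163/4038
t_q=17/2 → seg 3, τ=3/2; S=1+7211/2019·τ+-2189/4038·τ²+-3817/36342·τ³=51505/10768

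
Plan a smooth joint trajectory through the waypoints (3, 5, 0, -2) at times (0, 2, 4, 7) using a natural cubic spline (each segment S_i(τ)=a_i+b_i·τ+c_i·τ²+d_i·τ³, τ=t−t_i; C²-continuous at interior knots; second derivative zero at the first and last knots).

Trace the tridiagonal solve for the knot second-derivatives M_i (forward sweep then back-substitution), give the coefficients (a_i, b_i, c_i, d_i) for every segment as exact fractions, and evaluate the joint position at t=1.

Δ: Δ0=1, Δ1=-5/2, Δ2=-2/3
row 1: diag=8, rhs=-21; c'=1/4, d'=-21/8
row 2: denom=10−2·1/4=19/2; d'=(11−2·-21/8)/(19/2)=65/38
back: M2=65/38
back: M1=-21/8−1/4·65/38=-58/19
M: M0=0, M1=-58/19, M2=65/38, M3=0
seg 0: a=3, c=M0/2=0, d=(M1−M0)/(6·2)=-29/114, b=Δ0−h0·(2M0+M1)/6=115/57
seg 1: a=5, c=M1/2=-29/19, d=(M2−M1)/(6·2)=181/456, b=Δ1−h1·(2M1+M2)/6=-59/57
seg 2: a=0, c=M2/2=65/76, d=(M3−M2)/(6·3)=-65/684, b=Δ2−h2·(2M2+M3)/6=-271/114
t_q=1 → seg 0, τ=1; S=3+115/57·τ+0·τ²+-29/114·τ³=181/38

  seg 0: a=3 b=115/57 c=0 d=-29/114
  seg 1: a=5 b=-59/57 c=-29/19 d=181/456
  seg 2: a=0 b=-271/114 c=65/76 d=-65/684
S(1) = 181/38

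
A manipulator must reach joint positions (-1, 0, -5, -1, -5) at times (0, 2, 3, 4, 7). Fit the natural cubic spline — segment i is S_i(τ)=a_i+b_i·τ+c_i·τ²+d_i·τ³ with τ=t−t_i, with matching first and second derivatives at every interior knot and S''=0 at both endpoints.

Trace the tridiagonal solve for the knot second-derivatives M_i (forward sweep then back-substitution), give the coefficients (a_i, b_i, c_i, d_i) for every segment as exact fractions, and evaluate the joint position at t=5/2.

Δ: Δ0=1/2, Δ1=-5, Δ2=4, Δ3=-4/3
row 1: diag=6, rhs=-33; c'=1/6, d'=-11/2
row 2: denom=4−1·1/6=23/6; d'=(54−1·-11/2)/(23/6)=357/23
row 3: denom=8−1·6/23=178/23; d'=(-32−1·357/23)/(178/23)=-1093/178
back: M3=-1093/178
back: M2=357/23−6/23·-1093/178=1524/89
back: M1=-11/2−1/6·1524/89=-1487/178
M: M0=0, M1=-1487/178, M2=1524/89, M3=-1093/178, M4=0
seg 0: a=-1, c=M0/2=0, d=(M1−M0)/(6·2)=-1487/2136, b=Δ0−h0·(2M0+M1)/6=877/267
seg 1: a=0, c=M1/2=-1487/356, d=(M2−M1)/(6·1)=4535/1068, b=Δ1−h1·(2M1+M2)/6=-2707/534
seg 2: a=-5, c=M2/2=762/89, d=(M3−M2)/(6·1)=-4141/1068, b=Δ2−h2·(2M2+M3)/6=-731/1068
seg 3: a=-1, c=M3/2=-1093/356, d=(M4−M3)/(6·3)=1093/3204, b=Δ3−h3·(2M3+M4)/6=2567/534
t_q=5/2 → seg 1, τ=1/2; S=0+-2707/534·τ+-1487/356·τ²+4535/1068·τ³=-8681/2848

  seg 0: a=-1 b=877/267 c=0 d=-1487/2136
  seg 1: a=0 b=-2707/534 c=-1487/356 d=4535/1068
  seg 2: a=-5 b=-731/1068 c=762/89 d=-4141/1068
  seg 3: a=-1 b=2567/534 c=-1093/356 d=1093/3204
S(5/2) = -8681/2848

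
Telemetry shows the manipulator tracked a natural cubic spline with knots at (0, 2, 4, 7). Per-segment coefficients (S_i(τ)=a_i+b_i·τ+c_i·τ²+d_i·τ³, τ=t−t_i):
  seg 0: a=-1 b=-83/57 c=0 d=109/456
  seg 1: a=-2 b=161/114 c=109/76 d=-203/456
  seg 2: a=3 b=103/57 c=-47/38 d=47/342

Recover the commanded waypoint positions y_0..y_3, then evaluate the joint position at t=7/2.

y_0 = S_0(0) = a_0 = -1
y_1 = S_1(0) = a_1 = -2
y_2 = S_2(0) = a_2 = 3
y_3 = S_2(3) = 1
t_q=7/2 is in segment 1 (τ=3/2); S_1(τ)=2241/1216

y_0=-1 y_1=-2 y_2=3 y_3=1
S(7/2) = 2241/1216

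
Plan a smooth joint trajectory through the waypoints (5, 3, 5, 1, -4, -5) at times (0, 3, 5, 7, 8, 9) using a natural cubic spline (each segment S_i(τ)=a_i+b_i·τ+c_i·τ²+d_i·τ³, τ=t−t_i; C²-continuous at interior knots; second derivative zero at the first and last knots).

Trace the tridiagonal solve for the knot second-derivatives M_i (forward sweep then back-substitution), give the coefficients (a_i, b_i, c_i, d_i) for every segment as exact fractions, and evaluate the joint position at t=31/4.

Δ: Δ0=-2/3, Δ1=1, Δ2=-2, Δ3=-5, Δ4=-1
row 1: diag=10, rhs=10; c'=1/5, d'=1
row 2: denom=8−2·1/5=38/5; d'=(-18−2·1)/(38/5)=-50/19
row 3: denom=6−2·5/19=104/19; d'=(-18−2·-50/19)/(104/19)=-121/52
row 4: denom=4−1·19/104=397/104; d'=(24−1·-121/52)/(397/104)=2738/397
back: M4=2738/397
back: M3=-121/52−19/104·2738/397=-1424/397
back: M2=-50/19−5/19·-1424/397=-670/397
back: M1=1−1/5·-670/397=531/397
M: M0=0, M1=531/397, M2=-670/397, M3=-1424/397, M4=2738/397, M5=0
seg 0: a=5, c=M0/2=0, d=(M1−M0)/(6·3)=59/794, b=Δ0−h0·(2M0+M1)/6=-3181/2382
seg 1: a=3, c=M1/2=531/794, d=(M2−M1)/(6·2)=-1201/4764, b=Δ1−h1·(2M1+M2)/6=799/1191
seg 2: a=5, c=M2/2=-335/397, d=(M3−M2)/(6·2)=-377/2382, b=Δ2−h2·(2M2+M3)/6=382/1191
seg 3: a=1, c=M3/2=-712/397, d=(M4−M3)/(6·1)=2081/1191, b=Δ3−h3·(2M3+M4)/6=-5900/1191
seg 4: a=-4, c=M4/2=1369/397, d=(M5−M4)/(6·1)=-1369/1191, b=Δ4−h4·(2M4+M5)/6=-3929/1191
t_q=31/4 → seg 3, τ=3/4; S=1+-5900/1191·τ+-712/397·τ²+2081/1191·τ³=-75895/25408

  seg 0: a=5 b=-3181/2382 c=0 d=59/794
  seg 1: a=3 b=799/1191 c=531/794 d=-1201/4764
  seg 2: a=5 b=382/1191 c=-335/397 d=-377/2382
  seg 3: a=1 b=-5900/1191 c=-712/397 d=2081/1191
  seg 4: a=-4 b=-3929/1191 c=1369/397 d=-1369/1191
S(31/4) = -75895/25408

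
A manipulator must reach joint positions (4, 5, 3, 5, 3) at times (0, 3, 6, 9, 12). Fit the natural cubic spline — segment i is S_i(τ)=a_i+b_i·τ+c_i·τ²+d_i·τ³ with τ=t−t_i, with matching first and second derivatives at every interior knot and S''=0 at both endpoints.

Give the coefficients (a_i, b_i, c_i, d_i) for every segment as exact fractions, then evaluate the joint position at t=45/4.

  seg 0: a=4 b=121/168 c=0 d=-65/1512
  seg 1: a=5 b=-37/84 c=-65/168 d=157/1512
  seg 2: a=3 b=1/24 c=23/42 d=-19/168
  seg 3: a=5 b=23/84 c=-79/168 d=79/1512
S(45/4) = 13729/3584

Δ: Δ0=1/3, Δ1=-2/3, Δ2=2/3, Δ3=-2/3
row 1: diag=12, rhs=-6; c'=1/4, d'=-1/2
row 2: denom=12−3·1/4=45/4; d'=(8−3·-1/2)/(45/4)=38/45
row 3: denom=12−3·4/15=56/5; d'=(-8−3·38/45)/(56/5)=-79/84
back: M3=-79/84
back: M2=38/45−4/15·-79/84=23/21
back: M1=-1/2−1/4·23/21=-65/84
M: M0=0, M1=-65/84, M2=23/21, M3=-79/84, M4=0
seg 0: a=4, c=M0/2=0, d=(M1−M0)/(6·3)=-65/1512, b=Δ0−h0·(2M0+M1)/6=121/168
seg 1: a=5, c=M1/2=-65/168, d=(M2−M1)/(6·3)=157/1512, b=Δ1−h1·(2M1+M2)/6=-37/84
seg 2: a=3, c=M2/2=23/42, d=(M3−M2)/(6·3)=-19/168, b=Δ2−h2·(2M2+M3)/6=1/24
seg 3: a=5, c=M3/2=-79/168, d=(M4−M3)/(6·3)=79/1512, b=Δ3−h3·(2M3+M4)/6=23/84
t_q=45/4 → seg 3, τ=9/4; S=5+23/84·τ+-79/168·τ²+79/1512·τ³=13729/3584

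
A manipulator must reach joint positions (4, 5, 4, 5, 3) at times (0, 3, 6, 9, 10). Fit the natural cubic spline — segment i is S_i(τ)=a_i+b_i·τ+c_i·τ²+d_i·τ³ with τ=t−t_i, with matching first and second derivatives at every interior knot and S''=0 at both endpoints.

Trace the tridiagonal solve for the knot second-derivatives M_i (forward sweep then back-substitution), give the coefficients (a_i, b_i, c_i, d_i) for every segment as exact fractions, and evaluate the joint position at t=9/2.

  seg 0: a=4 b=203/324 c=0 d=-95/2916
  seg 1: a=5 b=-41/162 c=-95/324 d=259/2916
  seg 2: a=4 b=125/324 c=41/81 d=-509/2916
  seg 3: a=5 b=-209/162 c=-115/108 d=115/324
S(9/2) = 409/96

Δ: Δ0=1/3, Δ1=-1/3, Δ2=1/3, Δ3=-2
row 1: diag=12, rhs=-4; c'=1/4, d'=-1/3
row 2: denom=12−3·1/4=45/4; d'=(4−3·-1/3)/(45/4)=4/9
row 3: denom=8−3·4/15=36/5; d'=(-14−3·4/9)/(36/5)=-115/54
back: M3=-115/54
back: M2=4/9−4/15·-115/54=82/81
back: M1=-1/3−1/4·82/81=-95/162
M: M0=0, M1=-95/162, M2=82/81, M3=-115/54, M4=0
seg 0: a=4, c=M0/2=0, d=(M1−M0)/(6·3)=-95/2916, b=Δ0−h0·(2M0+M1)/6=203/324
seg 1: a=5, c=M1/2=-95/324, d=(M2−M1)/(6·3)=259/2916, b=Δ1−h1·(2M1+M2)/6=-41/162
seg 2: a=4, c=M2/2=41/81, d=(M3−M2)/(6·3)=-509/2916, b=Δ2−h2·(2M2+M3)/6=125/324
seg 3: a=5, c=M3/2=-115/108, d=(M4−M3)/(6·1)=115/324, b=Δ3−h3·(2M3+M4)/6=-209/162
t_q=9/2 → seg 1, τ=3/2; S=5+-41/162·τ+-95/324·τ²+259/2916·τ³=409/96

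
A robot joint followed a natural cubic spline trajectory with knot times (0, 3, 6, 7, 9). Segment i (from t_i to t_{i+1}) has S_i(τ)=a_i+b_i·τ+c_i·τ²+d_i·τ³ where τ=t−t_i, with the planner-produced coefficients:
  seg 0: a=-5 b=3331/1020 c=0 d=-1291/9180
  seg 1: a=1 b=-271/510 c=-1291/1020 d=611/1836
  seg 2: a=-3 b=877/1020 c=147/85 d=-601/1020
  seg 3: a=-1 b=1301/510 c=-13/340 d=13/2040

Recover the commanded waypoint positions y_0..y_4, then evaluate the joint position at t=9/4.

y_0 = S_0(0) = a_0 = -5
y_1 = S_1(0) = a_1 = 1
y_2 = S_2(0) = a_2 = -3
y_3 = S_3(0) = a_3 = -1
y_4 = S_3(2) = 4
t_q=9/4 is in segment 0 (τ=9/4); S_0(τ)=16231/21760

y_0=-5 y_1=1 y_2=-3 y_3=-1 y_4=4
S(9/4) = 16231/21760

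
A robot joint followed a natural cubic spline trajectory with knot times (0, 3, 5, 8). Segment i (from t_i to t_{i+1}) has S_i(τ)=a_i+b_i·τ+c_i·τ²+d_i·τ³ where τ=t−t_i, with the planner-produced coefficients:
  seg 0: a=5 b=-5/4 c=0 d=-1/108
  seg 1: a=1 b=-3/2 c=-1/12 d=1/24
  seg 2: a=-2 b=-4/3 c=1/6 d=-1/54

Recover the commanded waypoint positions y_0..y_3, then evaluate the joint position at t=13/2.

y_0 = S_0(0) = a_0 = 5
y_1 = S_1(0) = a_1 = 1
y_2 = S_2(0) = a_2 = -2
y_3 = S_2(3) = -5
t_q=13/2 is in segment 2 (τ=3/2); S_2(τ)=-59/16

y_0=5 y_1=1 y_2=-2 y_3=-5
S(13/2) = -59/16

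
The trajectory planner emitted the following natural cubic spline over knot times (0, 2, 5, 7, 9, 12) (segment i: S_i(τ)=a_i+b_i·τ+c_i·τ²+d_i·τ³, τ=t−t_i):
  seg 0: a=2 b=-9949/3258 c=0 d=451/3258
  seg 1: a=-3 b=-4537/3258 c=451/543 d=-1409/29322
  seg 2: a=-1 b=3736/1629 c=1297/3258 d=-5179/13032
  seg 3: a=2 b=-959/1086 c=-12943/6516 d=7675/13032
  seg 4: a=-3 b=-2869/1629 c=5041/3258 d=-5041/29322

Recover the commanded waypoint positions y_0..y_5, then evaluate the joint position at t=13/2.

y_0=2 y_1=-3 y_2=-1 y_3=2 y_4=-3 y_5=1
S(13/2) = 69317/34752

y_0 = S_0(0) = a_0 = 2
y_1 = S_1(0) = a_1 = -3
y_2 = S_2(0) = a_2 = -1
y_3 = S_3(0) = a_3 = 2
y_4 = S_4(0) = a_4 = -3
y_5 = S_4(3) = 1
t_q=13/2 is in segment 2 (τ=3/2); S_2(τ)=69317/34752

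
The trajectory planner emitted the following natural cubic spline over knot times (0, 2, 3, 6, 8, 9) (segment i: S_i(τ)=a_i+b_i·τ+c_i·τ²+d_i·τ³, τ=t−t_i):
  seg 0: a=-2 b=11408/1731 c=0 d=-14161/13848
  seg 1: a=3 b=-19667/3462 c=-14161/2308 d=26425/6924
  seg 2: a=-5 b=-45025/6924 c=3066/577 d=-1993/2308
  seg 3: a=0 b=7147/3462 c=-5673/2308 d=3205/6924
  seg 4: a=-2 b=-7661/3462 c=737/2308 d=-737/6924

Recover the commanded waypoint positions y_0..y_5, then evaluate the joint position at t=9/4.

y_0 = S_0(0) = a_0 = -2
y_1 = S_1(0) = a_1 = 3
y_2 = S_2(0) = a_2 = -5
y_3 = S_3(0) = a_3 = 0
y_4 = S_4(0) = a_4 = -2
y_5 = S_4(1) = -4
t_q=9/4 is in segment 1 (τ=1/4); S_1(τ)=185519/147712

y_0=-2 y_1=3 y_2=-5 y_3=0 y_4=-2 y_5=-4
S(9/4) = 185519/147712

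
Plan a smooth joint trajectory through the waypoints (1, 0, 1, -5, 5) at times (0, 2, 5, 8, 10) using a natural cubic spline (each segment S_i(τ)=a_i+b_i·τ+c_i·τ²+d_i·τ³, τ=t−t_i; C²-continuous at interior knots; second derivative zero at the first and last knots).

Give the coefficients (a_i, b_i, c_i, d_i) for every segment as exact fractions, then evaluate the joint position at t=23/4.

  seg 0: a=1 b=-961/1020 c=0 d=451/4080
  seg 1: a=0 b=98/255 c=451/680 d=-4163/18360
  seg 2: a=1 b=-211/120 c=-281/204 d=7937/18360
  seg 3: a=-5 b=841/510 c=1709/680 d=-1709/4080
S(23/4) = -7931/8704

Δ: Δ0=-1/2, Δ1=1/3, Δ2=-2, Δ3=5
row 1: diag=10, rhs=5; c'=3/10, d'=1/2
row 2: denom=12−3·3/10=111/10; d'=(-14−3·1/2)/(111/10)=-155/111
row 3: denom=10−3·10/37=340/37; d'=(42−3·-155/111)/(340/37)=1709/340
back: M3=1709/340
back: M2=-155/111−10/37·1709/340=-281/102
back: M1=1/2−3/10·-281/102=451/340
M: M0=0, M1=451/340, M2=-281/102, M3=1709/340, M4=0
seg 0: a=1, c=M0/2=0, d=(M1−M0)/(6·2)=451/4080, b=Δ0−h0·(2M0+M1)/6=-961/1020
seg 1: a=0, c=M1/2=451/680, d=(M2−M1)/(6·3)=-4163/18360, b=Δ1−h1·(2M1+M2)/6=98/255
seg 2: a=1, c=M2/2=-281/204, d=(M3−M2)/(6·3)=7937/18360, b=Δ2−h2·(2M2+M3)/6=-211/120
seg 3: a=-5, c=M3/2=1709/680, d=(M4−M3)/(6·2)=-1709/4080, b=Δ3−h3·(2M3+M4)/6=841/510
t_q=23/4 → seg 2, τ=3/4; S=1+-211/120·τ+-281/204·τ²+7937/18360·τ³=-7931/8704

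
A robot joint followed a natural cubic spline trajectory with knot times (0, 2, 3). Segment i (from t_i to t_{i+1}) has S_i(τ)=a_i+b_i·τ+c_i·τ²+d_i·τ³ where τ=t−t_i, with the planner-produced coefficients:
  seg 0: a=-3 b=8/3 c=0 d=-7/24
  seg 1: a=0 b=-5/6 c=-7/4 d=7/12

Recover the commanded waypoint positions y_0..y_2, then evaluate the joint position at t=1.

y_0 = S_0(0) = a_0 = -3
y_1 = S_1(0) = a_1 = 0
y_2 = S_1(1) = -2
t_q=1 is in segment 0 (τ=1); S_0(τ)=-5/8

y_0=-3 y_1=0 y_2=-2
S(1) = -5/8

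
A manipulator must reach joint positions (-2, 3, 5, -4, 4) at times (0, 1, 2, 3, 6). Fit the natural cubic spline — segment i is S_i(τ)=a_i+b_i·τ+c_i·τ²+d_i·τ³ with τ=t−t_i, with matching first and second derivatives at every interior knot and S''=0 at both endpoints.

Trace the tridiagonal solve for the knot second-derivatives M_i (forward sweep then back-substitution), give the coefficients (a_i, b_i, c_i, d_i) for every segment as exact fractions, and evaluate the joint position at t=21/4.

  seg 0: a=-2 b=430/87 c=0 d=5/87
  seg 1: a=3 b=445/87 c=5/29 d=-286/87
  seg 2: a=5 b=-383/87 c=-281/29 d=443/87
  seg 3: a=-4 b=-740/87 c=162/29 d=-18/29
S(21/4) = -1789/928

Δ: Δ0=5, Δ1=2, Δ2=-9, Δ3=8/3
row 1: diag=4, rhs=-18; c'=1/4, d'=-9/2
row 2: denom=4−1·1/4=15/4; d'=(-66−1·-9/2)/(15/4)=-82/5
row 3: denom=8−1·4/15=116/15; d'=(70−1·-82/5)/(116/15)=324/29
back: M3=324/29
back: M2=-82/5−4/15·324/29=-562/29
back: M1=-9/2−1/4·-562/29=10/29
M: M0=0, M1=10/29, M2=-562/29, M3=324/29, M4=0
seg 0: a=-2, c=M0/2=0, d=(M1−M0)/(6·1)=5/87, b=Δ0−h0·(2M0+M1)/6=430/87
seg 1: a=3, c=M1/2=5/29, d=(M2−M1)/(6·1)=-286/87, b=Δ1−h1·(2M1+M2)/6=445/87
seg 2: a=5, c=M2/2=-281/29, d=(M3−M2)/(6·1)=443/87, b=Δ2−h2·(2M2+M3)/6=-383/87
seg 3: a=-4, c=M3/2=162/29, d=(M4−M3)/(6·3)=-18/29, b=Δ3−h3·(2M3+M4)/6=-740/87
t_q=21/4 → seg 3, τ=9/4; S=-4+-740/87·τ+162/29·τ²+-18/29·τ³=-1789/928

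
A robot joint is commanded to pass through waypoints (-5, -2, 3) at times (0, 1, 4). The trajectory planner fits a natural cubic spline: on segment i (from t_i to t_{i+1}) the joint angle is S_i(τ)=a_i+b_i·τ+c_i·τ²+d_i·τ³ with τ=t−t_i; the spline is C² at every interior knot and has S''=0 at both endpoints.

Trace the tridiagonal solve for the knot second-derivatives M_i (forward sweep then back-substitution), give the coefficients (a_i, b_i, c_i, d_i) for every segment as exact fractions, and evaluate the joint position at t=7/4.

Δ: Δ0=3, Δ1=5/3
row 1: diag=8, rhs=-8; c'=3/8, d'=-1
back: M1=-1
M: M0=0, M1=-1, M2=0
seg 0: a=-5, c=M0/2=0, d=(M1−M0)/(6·1)=-1/6, b=Δ0−h0·(2M0+M1)/6=19/6
seg 1: a=-2, c=M1/2=-1/2, d=(M2−M1)/(6·3)=1/18, b=Δ1−h1·(2M1+M2)/6=8/3
t_q=7/4 → seg 1, τ=3/4; S=-2+8/3·τ+-1/2·τ²+1/18·τ³=-33/128

  seg 0: a=-5 b=19/6 c=0 d=-1/6
  seg 1: a=-2 b=8/3 c=-1/2 d=1/18
S(7/4) = -33/128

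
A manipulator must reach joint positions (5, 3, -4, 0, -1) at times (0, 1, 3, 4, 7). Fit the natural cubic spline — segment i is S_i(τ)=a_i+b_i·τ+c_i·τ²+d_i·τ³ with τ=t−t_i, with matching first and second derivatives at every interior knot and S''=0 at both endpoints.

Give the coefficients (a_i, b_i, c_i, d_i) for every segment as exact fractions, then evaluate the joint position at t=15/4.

Δ: Δ0=-2, Δ1=-7/2, Δ2=4, Δ3=-1/3
row 1: diag=6, rhs=-9; c'=1/3, d'=-3/2
row 2: denom=6−2·1/3=16/3; d'=(45−2·-3/2)/(16/3)=9
row 3: denom=8−1·3/16=125/16; d'=(-26−1·9)/(125/16)=-112/25
back: M3=-112/25
back: M2=9−3/16·-112/25=246/25
back: M1=-3/2−1/3·246/25=-239/50
M: M0=0, M1=-239/50, M2=246/25, M3=-112/25, M4=0
seg 0: a=5, c=M0/2=0, d=(M1−M0)/(6·1)=-239/300, b=Δ0−h0·(2M0+M1)/6=-361/300
seg 1: a=3, c=M1/2=-239/100, d=(M2−M1)/(6·2)=731/600, b=Δ1−h1·(2M1+M2)/6=-539/150
seg 2: a=-4, c=M2/2=123/25, d=(M3−M2)/(6·1)=-179/75, b=Δ2−h2·(2M2+M3)/6=22/15
seg 3: a=0, c=M3/2=-56/25, d=(M4−M3)/(6·3)=56/225, b=Δ3−h3·(2M3+M4)/6=311/75
t_q=15/4 → seg 2, τ=3/4; S=-4+22/15·τ+123/25·τ²+-179/75·τ³=-1823/1600

  seg 0: a=5 b=-361/300 c=0 d=-239/300
  seg 1: a=3 b=-539/150 c=-239/100 d=731/600
  seg 2: a=-4 b=22/15 c=123/25 d=-179/75
  seg 3: a=0 b=311/75 c=-56/25 d=56/225
S(15/4) = -1823/1600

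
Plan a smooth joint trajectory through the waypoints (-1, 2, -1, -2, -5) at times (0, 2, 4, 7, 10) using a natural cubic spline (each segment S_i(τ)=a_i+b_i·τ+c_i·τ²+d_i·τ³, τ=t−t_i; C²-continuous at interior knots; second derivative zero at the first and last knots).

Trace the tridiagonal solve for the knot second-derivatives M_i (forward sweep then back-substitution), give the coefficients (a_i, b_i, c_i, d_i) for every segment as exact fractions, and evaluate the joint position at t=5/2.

Δ: Δ0=3/2, Δ1=-3/2, Δ2=-1/3, Δ3=-1
row 1: diag=8, rhs=-18; c'=1/4, d'=-9/4
row 2: denom=10−2·1/4=19/2; d'=(7−2·-9/4)/(19/2)=23/19
row 3: denom=12−3·6/19=210/19; d'=(-4−3·23/19)/(210/19)=-29/42
back: M3=-29/42
back: M2=23/19−6/19·-29/42=10/7
back: M1=-9/4−1/4·10/7=-73/28
M: M0=0, M1=-73/28, M2=10/7, M3=-29/42, M4=0
seg 0: a=-1, c=M0/2=0, d=(M1−M0)/(6·2)=-73/336, b=Δ0−h0·(2M0+M1)/6=199/84
seg 1: a=2, c=M1/2=-73/56, d=(M2−M1)/(6·2)=113/336, b=Δ1−h1·(2M1+M2)/6=-5/21
seg 2: a=-1, c=M2/2=5/7, d=(M3−M2)/(6·3)=-89/756, b=Δ2−h2·(2M2+M3)/6=-17/12
seg 3: a=-2, c=M3/2=-29/84, d=(M4−M3)/(6·3)=29/756, b=Δ3−h3·(2M3+M4)/6=-13/42
t_q=5/2 → seg 1, τ=1/2; S=2+-5/21·τ+-73/56·τ²+113/336·τ³=1431/896

  seg 0: a=-1 b=199/84 c=0 d=-73/336
  seg 1: a=2 b=-5/21 c=-73/56 d=113/336
  seg 2: a=-1 b=-17/12 c=5/7 d=-89/756
  seg 3: a=-2 b=-13/42 c=-29/84 d=29/756
S(5/2) = 1431/896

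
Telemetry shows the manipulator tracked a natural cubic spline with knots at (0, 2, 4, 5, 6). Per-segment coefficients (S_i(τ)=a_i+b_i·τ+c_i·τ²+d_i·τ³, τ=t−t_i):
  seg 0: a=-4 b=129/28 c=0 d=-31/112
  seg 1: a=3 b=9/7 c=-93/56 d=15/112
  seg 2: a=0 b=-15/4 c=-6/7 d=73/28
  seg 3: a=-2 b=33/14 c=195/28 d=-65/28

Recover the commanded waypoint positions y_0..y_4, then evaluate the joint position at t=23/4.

y_0=-4 y_1=3 y_2=0 y_3=-2 y_4=5
S(23/4) = 4849/1792

y_0 = S_0(0) = a_0 = -4
y_1 = S_1(0) = a_1 = 3
y_2 = S_2(0) = a_2 = 0
y_3 = S_3(0) = a_3 = -2
y_4 = S_3(1) = 5
t_q=23/4 is in segment 3 (τ=3/4); S_3(τ)=4849/1792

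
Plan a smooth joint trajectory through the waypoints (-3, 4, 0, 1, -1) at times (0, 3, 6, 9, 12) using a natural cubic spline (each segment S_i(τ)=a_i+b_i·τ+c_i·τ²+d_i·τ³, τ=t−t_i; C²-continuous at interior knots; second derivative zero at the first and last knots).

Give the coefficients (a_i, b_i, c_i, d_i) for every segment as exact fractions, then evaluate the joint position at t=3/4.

  seg 0: a=-3 b=145/42 c=0 d=-47/378
  seg 1: a=4 b=2/21 c=-47/42 d=3/14
  seg 2: a=0 b=-5/6 c=17/21 d=-53/378
  seg 3: a=1 b=5/21 c=-19/42 d=19/378
S(3/4) = -415/896

Δ: Δ0=7/3, Δ1=-4/3, Δ2=1/3, Δ3=-2/3
row 1: diag=12, rhs=-22; c'=1/4, d'=-11/6
row 2: denom=12−3·1/4=45/4; d'=(10−3·-11/6)/(45/4)=62/45
row 3: denom=12−3·4/15=56/5; d'=(-6−3·62/45)/(56/5)=-19/21
back: M3=-19/21
back: M2=62/45−4/15·-19/21=34/21
back: M1=-11/6−1/4·34/21=-47/21
M: M0=0, M1=-47/21, M2=34/21, M3=-19/21, M4=0
seg 0: a=-3, c=M0/2=0, d=(M1−M0)/(6·3)=-47/378, b=Δ0−h0·(2M0+M1)/6=145/42
seg 1: a=4, c=M1/2=-47/42, d=(M2−M1)/(6·3)=3/14, b=Δ1−h1·(2M1+M2)/6=2/21
seg 2: a=0, c=M2/2=17/21, d=(M3−M2)/(6·3)=-53/378, b=Δ2−h2·(2M2+M3)/6=-5/6
seg 3: a=1, c=M3/2=-19/42, d=(M4−M3)/(6·3)=19/378, b=Δ3−h3·(2M3+M4)/6=5/21
t_q=3/4 → seg 0, τ=3/4; S=-3+145/42·τ+0·τ²+-47/378·τ³=-415/896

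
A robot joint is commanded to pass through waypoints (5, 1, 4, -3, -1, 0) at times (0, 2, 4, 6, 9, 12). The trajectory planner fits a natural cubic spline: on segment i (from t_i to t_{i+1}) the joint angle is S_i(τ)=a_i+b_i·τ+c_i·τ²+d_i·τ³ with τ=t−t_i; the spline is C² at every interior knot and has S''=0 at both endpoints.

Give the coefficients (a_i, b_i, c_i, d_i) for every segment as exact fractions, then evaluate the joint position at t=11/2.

  seg 0: a=5 b=-1755/523 c=0 d=709/2092
  seg 1: a=1 b=372/523 c=2127/1046 d=-3429/4184
  seg 2: a=4 b=-1035/1046 c=-6033/2092 d=3407/4184
  seg 3: a=-3 b=-1440/523 c=1047/523 d=-4057/14121
  seg 4: a=-1 b=785/523 c=-916/1569 d=916/14121
S(11/2) = -40991/33472

Δ: Δ0=-2, Δ1=3/2, Δ2=-7/2, Δ3=2/3, Δ4=1/3
row 1: diag=8, rhs=21; c'=1/4, d'=21/8
row 2: denom=8−2·1/4=15/2; d'=(-30−2·21/8)/(15/2)=-47/10
row 3: denom=10−2·4/15=142/15; d'=(25−2·-47/10)/(142/15)=258/71
row 4: denom=12−3·45/142=1569/142; d'=(-2−3·258/71)/(1569/142)=-1832/1569
back: M4=-1832/1569
back: M3=258/71−45/142·-1832/1569=2094/523
back: M2=-47/10−4/15·2094/523=-6033/1046
back: M1=21/8−1/4·-6033/1046=2127/523
M: M0=0, M1=2127/523, M2=-6033/1046, M3=2094/523, M4=-1832/1569, M5=0
seg 0: a=5, c=M0/2=0, d=(M1−M0)/(6·2)=709/2092, b=Δ0−h0·(2M0+M1)/6=-1755/523
seg 1: a=1, c=M1/2=2127/1046, d=(M2−M1)/(6·2)=-3429/4184, b=Δ1−h1·(2M1+M2)/6=372/523
seg 2: a=4, c=M2/2=-6033/2092, d=(M3−M2)/(6·2)=3407/4184, b=Δ2−h2·(2M2+M3)/6=-1035/1046
seg 3: a=-3, c=M3/2=1047/523, d=(M4−M3)/(6·3)=-4057/14121, b=Δ3−h3·(2M3+M4)/6=-1440/523
seg 4: a=-1, c=M4/2=-916/1569, d=(M5−M4)/(6·3)=916/14121, b=Δ4−h4·(2M4+M5)/6=785/523
t_q=11/2 → seg 2, τ=3/2; S=4+-1035/1046·τ+-6033/2092·τ²+3407/4184·τ³=-40991/33472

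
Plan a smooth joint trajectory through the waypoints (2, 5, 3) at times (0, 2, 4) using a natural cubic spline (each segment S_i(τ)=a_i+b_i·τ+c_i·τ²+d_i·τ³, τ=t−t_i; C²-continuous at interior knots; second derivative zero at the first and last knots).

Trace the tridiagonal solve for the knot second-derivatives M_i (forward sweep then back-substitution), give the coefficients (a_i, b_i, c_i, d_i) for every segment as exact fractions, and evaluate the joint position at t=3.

  seg 0: a=2 b=17/8 c=0 d=-5/32
  seg 1: a=5 b=1/4 c=-15/16 d=5/32
S(3) = 143/32

Δ: Δ0=3/2, Δ1=-1
row 1: diag=8, rhs=-15; c'=1/4, d'=-15/8
back: M1=-15/8
M: M0=0, M1=-15/8, M2=0
seg 0: a=2, c=M0/2=0, d=(M1−M0)/(6·2)=-5/32, b=Δ0−h0·(2M0+M1)/6=17/8
seg 1: a=5, c=M1/2=-15/16, d=(M2−M1)/(6·2)=5/32, b=Δ1−h1·(2M1+M2)/6=1/4
t_q=3 → seg 1, τ=1; S=5+1/4·τ+-15/16·τ²+5/32·τ³=143/32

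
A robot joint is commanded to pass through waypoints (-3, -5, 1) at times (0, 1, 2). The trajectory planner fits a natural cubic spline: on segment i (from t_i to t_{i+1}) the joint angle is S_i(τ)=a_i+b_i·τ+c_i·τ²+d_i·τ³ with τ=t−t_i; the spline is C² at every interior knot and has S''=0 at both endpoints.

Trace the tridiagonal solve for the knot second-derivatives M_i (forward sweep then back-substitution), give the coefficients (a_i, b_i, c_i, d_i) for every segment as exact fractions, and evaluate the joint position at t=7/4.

  seg 0: a=-3 b=-4 c=0 d=2
  seg 1: a=-5 b=2 c=6 d=-2
S(7/4) = -31/32

Δ: Δ0=-2, Δ1=6
row 1: diag=4, rhs=48; c'=1/4, d'=12
back: M1=12
M: M0=0, M1=12, M2=0
seg 0: a=-3, c=M0/2=0, d=(M1−M0)/(6·1)=2, b=Δ0−h0·(2M0+M1)/6=-4
seg 1: a=-5, c=M1/2=6, d=(M2−M1)/(6·1)=-2, b=Δ1−h1·(2M1+M2)/6=2
t_q=7/4 → seg 1, τ=3/4; S=-5+2·τ+6·τ²+-2·τ³=-31/32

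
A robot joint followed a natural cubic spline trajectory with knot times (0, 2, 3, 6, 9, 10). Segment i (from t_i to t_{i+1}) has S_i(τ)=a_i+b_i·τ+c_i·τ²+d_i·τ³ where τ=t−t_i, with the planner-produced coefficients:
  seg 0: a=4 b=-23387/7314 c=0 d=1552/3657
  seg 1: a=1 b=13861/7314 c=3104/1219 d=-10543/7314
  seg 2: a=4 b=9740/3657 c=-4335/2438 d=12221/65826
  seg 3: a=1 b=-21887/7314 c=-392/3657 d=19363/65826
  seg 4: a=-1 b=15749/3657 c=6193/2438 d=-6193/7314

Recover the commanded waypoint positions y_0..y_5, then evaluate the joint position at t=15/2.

y_0=4 y_1=1 y_2=4 y_3=1 y_4=-1 y_5=5
S(15/2) = -53385/19504

y_0 = S_0(0) = a_0 = 4
y_1 = S_1(0) = a_1 = 1
y_2 = S_2(0) = a_2 = 4
y_3 = S_3(0) = a_3 = 1
y_4 = S_4(0) = a_4 = -1
y_5 = S_4(1) = 5
t_q=15/2 is in segment 3 (τ=3/2); S_3(τ)=-53385/19504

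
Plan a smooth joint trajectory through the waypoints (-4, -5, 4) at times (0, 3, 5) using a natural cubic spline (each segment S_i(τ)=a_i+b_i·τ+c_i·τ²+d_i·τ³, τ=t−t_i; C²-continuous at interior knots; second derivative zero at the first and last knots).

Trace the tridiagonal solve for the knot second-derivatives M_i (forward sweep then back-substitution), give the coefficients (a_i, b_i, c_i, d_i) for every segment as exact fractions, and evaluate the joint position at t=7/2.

Δ: Δ0=-1/3, Δ1=9/2
row 1: diag=10, rhs=29; c'=1/5, d'=29/10
back: M1=29/10
M: M0=0, M1=29/10, M2=0
seg 0: a=-4, c=M0/2=0, d=(M1−M0)/(6·3)=29/180, b=Δ0−h0·(2M0+M1)/6=-107/60
seg 1: a=-5, c=M1/2=29/20, d=(M2−M1)/(6·2)=-29/120, b=Δ1−h1·(2M1+M2)/6=77/30
t_q=7/2 → seg 1, τ=1/2; S=-5+77/30·τ+29/20·τ²+-29/120·τ³=-1083/320

  seg 0: a=-4 b=-107/60 c=0 d=29/180
  seg 1: a=-5 b=77/30 c=29/20 d=-29/120
S(7/2) = -1083/320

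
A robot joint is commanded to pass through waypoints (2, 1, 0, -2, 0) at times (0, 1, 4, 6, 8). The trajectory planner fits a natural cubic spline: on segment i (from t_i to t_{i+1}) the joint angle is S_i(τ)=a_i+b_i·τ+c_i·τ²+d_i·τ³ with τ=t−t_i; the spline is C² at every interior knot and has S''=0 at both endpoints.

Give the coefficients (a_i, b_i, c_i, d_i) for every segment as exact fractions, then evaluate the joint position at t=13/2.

  seg 0: a=2 b=-461/402 c=0 d=59/402
  seg 1: a=1 b=-142/201 c=59/134 d=-127/1206
  seg 2: a=0 b=-365/402 c=-34/67 d=371/1608
  seg 3: a=-2 b=-34/201 c=235/268 d=-235/1608
S(13/2) = -8077/4288

Δ: Δ0=-1, Δ1=-1/3, Δ2=-1, Δ3=1
row 1: diag=8, rhs=4; c'=3/8, d'=1/2
row 2: denom=10−3·3/8=71/8; d'=(-4−3·1/2)/(71/8)=-44/71
row 3: denom=8−2·16/71=536/71; d'=(12−2·-44/71)/(536/71)=235/134
back: M3=235/134
back: M2=-44/71−16/71·235/134=-68/67
back: M1=1/2−3/8·-68/67=59/67
M: M0=0, M1=59/67, M2=-68/67, M3=235/134, M4=0
seg 0: a=2, c=M0/2=0, d=(M1−M0)/(6·1)=59/402, b=Δ0−h0·(2M0+M1)/6=-461/402
seg 1: a=1, c=M1/2=59/134, d=(M2−M1)/(6·3)=-127/1206, b=Δ1−h1·(2M1+M2)/6=-142/201
seg 2: a=0, c=M2/2=-34/67, d=(M3−M2)/(6·2)=371/1608, b=Δ2−h2·(2M2+M3)/6=-365/402
seg 3: a=-2, c=M3/2=235/268, d=(M4−M3)/(6·2)=-235/1608, b=Δ3−h3·(2M3+M4)/6=-34/201
t_q=13/2 → seg 3, τ=1/2; S=-2+-34/201·τ+235/268·τ²+-235/1608·τ³=-8077/4288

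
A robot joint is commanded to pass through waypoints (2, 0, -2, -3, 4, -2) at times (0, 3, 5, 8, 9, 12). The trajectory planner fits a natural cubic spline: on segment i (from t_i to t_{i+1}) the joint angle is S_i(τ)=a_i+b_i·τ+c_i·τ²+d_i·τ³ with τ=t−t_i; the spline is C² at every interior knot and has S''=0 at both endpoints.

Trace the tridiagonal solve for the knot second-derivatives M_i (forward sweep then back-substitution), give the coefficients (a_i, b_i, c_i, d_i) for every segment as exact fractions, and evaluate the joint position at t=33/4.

Δ: Δ0=-2/3, Δ1=-1, Δ2=-1/3, Δ3=7, Δ4=-2
row 1: diag=10, rhs=-2; c'=1/5, d'=-1/5
row 2: denom=10−2·1/5=48/5; d'=(4−2·-1/5)/(48/5)=11/24
row 3: denom=8−3·5/16=113/16; d'=(44−3·11/24)/(113/16)=682/113
row 4: denom=8−1·16/113=888/113; d'=(-54−1·682/113)/(888/113)=-848/111
back: M4=-848/111
back: M3=682/113−16/113·-848/111=790/111
back: M2=11/24−5/16·790/111=-196/111
back: M1=-1/5−1/5·-196/111=17/111
M: M0=0, M1=17/111, M2=-196/111, M3=790/111, M4=-848/111, M5=0
seg 0: a=2, c=M0/2=0, d=(M1−M0)/(6·3)=17/1998, b=Δ0−h0·(2M0+M1)/6=-55/74
seg 1: a=0, c=M1/2=17/222, d=(M2−M1)/(6·2)=-71/444, b=Δ1−h1·(2M1+M2)/6=-19/37
seg 2: a=-2, c=M2/2=-98/111, d=(M3−M2)/(6·3)=493/999, b=Δ2−h2·(2M2+M3)/6=-236/111
seg 3: a=-3, c=M3/2=395/111, d=(M4−M3)/(6·1)=-91/37, b=Δ3−h3·(2M3+M4)/6=655/111
seg 4: a=4, c=M4/2=-424/111, d=(M5−M4)/(6·3)=424/999, b=Δ4−h4·(2M4+M5)/6=626/111
t_q=33/4 → seg 3, τ=1/4; S=-3+655/111·τ+395/111·τ²+-91/37·τ³=-3175/2368

  seg 0: a=2 b=-55/74 c=0 d=17/1998
  seg 1: a=0 b=-19/37 c=17/222 d=-71/444
  seg 2: a=-2 b=-236/111 c=-98/111 d=493/999
  seg 3: a=-3 b=655/111 c=395/111 d=-91/37
  seg 4: a=4 b=626/111 c=-424/111 d=424/999
S(33/4) = -3175/2368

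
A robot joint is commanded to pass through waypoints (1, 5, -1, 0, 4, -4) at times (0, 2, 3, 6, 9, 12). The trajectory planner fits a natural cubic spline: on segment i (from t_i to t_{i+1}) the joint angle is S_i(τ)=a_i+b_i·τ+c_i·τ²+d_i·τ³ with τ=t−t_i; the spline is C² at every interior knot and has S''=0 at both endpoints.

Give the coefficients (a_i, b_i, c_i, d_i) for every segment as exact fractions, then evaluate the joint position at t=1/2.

  seg 0: a=1 b=1056/211 c=0 d=-317/422
  seg 1: a=5 b=-846/211 c=-951/211 d=531/211
  seg 2: a=-1 b=-1155/211 c=642/211 d=-2102/5697
  seg 3: a=0 b=595/211 c=-176/633 d=-413/5697
  seg 4: a=4 b=-170/211 c=-589/633 d=589/5697
S(1/2) = 11507/3376

Δ: Δ0=2, Δ1=-6, Δ2=1/3, Δ3=4/3, Δ4=-8/3
row 1: diag=6, rhs=-48; c'=1/6, d'=-8
row 2: denom=8−1·1/6=47/6; d'=(38−1·-8)/(47/6)=276/47
row 3: denom=12−3·18/47=510/47; d'=(6−3·276/47)/(510/47)=-91/85
row 4: denom=12−3·47/170=1899/170; d'=(-24−3·-91/85)/(1899/170)=-1178/633
back: M4=-1178/633
back: M3=-91/85−47/170·-1178/633=-352/633
back: M2=276/47−18/47·-352/633=1284/211
back: M1=-8−1/6·1284/211=-1902/211
M: M0=0, M1=-1902/211, M2=1284/211, M3=-352/633, M4=-1178/633, M5=0
seg 0: a=1, c=M0/2=0, d=(M1−M0)/(6·2)=-317/422, b=Δ0−h0·(2M0+M1)/6=1056/211
seg 1: a=5, c=M1/2=-951/211, d=(M2−M1)/(6·1)=531/211, b=Δ1−h1·(2M1+M2)/6=-846/211
seg 2: a=-1, c=M2/2=642/211, d=(M3−M2)/(6·3)=-2102/5697, b=Δ2−h2·(2M2+M3)/6=-1155/211
seg 3: a=0, c=M3/2=-176/633, d=(M4−M3)/(6·3)=-413/5697, b=Δ3−h3·(2M3+M4)/6=595/211
seg 4: a=4, c=M4/2=-589/633, d=(M5−M4)/(6·3)=589/5697, b=Δ4−h4·(2M4+M5)/6=-170/211
t_q=1/2 → seg 0, τ=1/2; S=1+1056/211·τ+0·τ²+-317/422·τ³=11507/3376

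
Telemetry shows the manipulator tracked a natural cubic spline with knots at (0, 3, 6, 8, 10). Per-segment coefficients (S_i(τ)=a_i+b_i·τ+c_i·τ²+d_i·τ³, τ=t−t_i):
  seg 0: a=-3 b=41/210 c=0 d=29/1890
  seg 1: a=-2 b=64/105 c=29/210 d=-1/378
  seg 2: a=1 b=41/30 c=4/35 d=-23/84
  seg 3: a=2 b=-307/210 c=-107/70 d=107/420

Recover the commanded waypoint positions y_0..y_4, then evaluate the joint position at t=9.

y_0=-3 y_1=-2 y_2=1 y_3=2 y_4=-5
S(9) = -103/140

y_0 = S_0(0) = a_0 = -3
y_1 = S_1(0) = a_1 = -2
y_2 = S_2(0) = a_2 = 1
y_3 = S_3(0) = a_3 = 2
y_4 = S_3(2) = -5
t_q=9 is in segment 3 (τ=1); S_3(τ)=-103/140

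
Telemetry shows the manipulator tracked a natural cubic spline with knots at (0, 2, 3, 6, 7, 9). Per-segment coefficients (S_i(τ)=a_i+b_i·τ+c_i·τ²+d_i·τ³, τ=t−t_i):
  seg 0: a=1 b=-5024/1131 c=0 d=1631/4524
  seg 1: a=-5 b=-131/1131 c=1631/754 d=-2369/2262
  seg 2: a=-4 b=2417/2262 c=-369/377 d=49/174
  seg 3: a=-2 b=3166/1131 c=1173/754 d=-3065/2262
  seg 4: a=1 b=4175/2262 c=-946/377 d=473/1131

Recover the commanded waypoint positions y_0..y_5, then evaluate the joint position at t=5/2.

y_0=1 y_1=-5 y_2=-4 y_3=-2 y_4=1 y_5=-2
S(5/2) = -28037/6032

y_0 = S_0(0) = a_0 = 1
y_1 = S_1(0) = a_1 = -5
y_2 = S_2(0) = a_2 = -4
y_3 = S_3(0) = a_3 = -2
y_4 = S_4(0) = a_4 = 1
y_5 = S_4(2) = -2
t_q=5/2 is in segment 1 (τ=1/2); S_1(τ)=-28037/6032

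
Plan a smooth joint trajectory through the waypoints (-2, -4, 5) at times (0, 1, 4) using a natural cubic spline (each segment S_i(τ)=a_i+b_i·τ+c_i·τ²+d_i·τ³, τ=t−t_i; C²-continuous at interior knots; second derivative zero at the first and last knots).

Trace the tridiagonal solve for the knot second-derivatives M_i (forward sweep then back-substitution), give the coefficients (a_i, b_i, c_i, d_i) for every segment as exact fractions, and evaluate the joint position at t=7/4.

  seg 0: a=-2 b=-21/8 c=0 d=5/8
  seg 1: a=-4 b=-3/4 c=15/8 d=-5/24
S(7/4) = -1841/512

Δ: Δ0=-2, Δ1=3
row 1: diag=8, rhs=30; c'=3/8, d'=15/4
back: M1=15/4
M: M0=0, M1=15/4, M2=0
seg 0: a=-2, c=M0/2=0, d=(M1−M0)/(6·1)=5/8, b=Δ0−h0·(2M0+M1)/6=-21/8
seg 1: a=-4, c=M1/2=15/8, d=(M2−M1)/(6·3)=-5/24, b=Δ1−h1·(2M1+M2)/6=-3/4
t_q=7/4 → seg 1, τ=3/4; S=-4+-3/4·τ+15/8·τ²+-5/24·τ³=-1841/512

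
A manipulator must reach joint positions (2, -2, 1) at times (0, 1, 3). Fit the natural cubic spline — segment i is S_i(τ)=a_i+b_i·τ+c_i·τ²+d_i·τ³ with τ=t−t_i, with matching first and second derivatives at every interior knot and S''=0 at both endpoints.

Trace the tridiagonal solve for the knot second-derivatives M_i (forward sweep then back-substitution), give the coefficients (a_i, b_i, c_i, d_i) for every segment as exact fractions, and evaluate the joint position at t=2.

  seg 0: a=2 b=-59/12 c=0 d=11/12
  seg 1: a=-2 b=-13/6 c=11/4 d=-11/24
S(2) = -15/8

Δ: Δ0=-4, Δ1=3/2
row 1: diag=6, rhs=33; c'=1/3, d'=11/2
back: M1=11/2
M: M0=0, M1=11/2, M2=0
seg 0: a=2, c=M0/2=0, d=(M1−M0)/(6·1)=11/12, b=Δ0−h0·(2M0+M1)/6=-59/12
seg 1: a=-2, c=M1/2=11/4, d=(M2−M1)/(6·2)=-11/24, b=Δ1−h1·(2M1+M2)/6=-13/6
t_q=2 → seg 1, τ=1; S=-2+-13/6·τ+11/4·τ²+-11/24·τ³=-15/8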